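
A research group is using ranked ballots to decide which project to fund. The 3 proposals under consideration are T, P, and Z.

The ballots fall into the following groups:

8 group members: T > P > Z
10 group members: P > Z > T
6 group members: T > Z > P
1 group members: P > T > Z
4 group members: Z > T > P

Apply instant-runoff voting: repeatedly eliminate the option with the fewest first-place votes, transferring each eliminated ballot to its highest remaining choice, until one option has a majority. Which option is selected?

T

Round 1: T 14, P 11, Z 4. Z has the fewest and is eliminated.
Round 2: T 18, P 11. T has a majority.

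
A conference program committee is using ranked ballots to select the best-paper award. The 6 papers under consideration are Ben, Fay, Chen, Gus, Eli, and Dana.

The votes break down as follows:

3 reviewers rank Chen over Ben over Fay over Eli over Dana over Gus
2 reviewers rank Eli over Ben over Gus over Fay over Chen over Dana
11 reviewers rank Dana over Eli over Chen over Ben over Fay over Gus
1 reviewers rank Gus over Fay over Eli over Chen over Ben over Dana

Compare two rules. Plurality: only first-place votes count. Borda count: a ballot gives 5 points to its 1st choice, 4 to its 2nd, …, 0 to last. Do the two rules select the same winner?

Plurality first-place counts: Ben 0, Fay 0, Chen 3, Gus 1, Eli 2, Dana 11 → Dana.
Borda totals: Ben 43, Fay 28, Chen 52, Gus 11, Eli 63, Dana 58 → Eli.
The two rules disagree: plurality picks Dana, Borda picks Eli.

No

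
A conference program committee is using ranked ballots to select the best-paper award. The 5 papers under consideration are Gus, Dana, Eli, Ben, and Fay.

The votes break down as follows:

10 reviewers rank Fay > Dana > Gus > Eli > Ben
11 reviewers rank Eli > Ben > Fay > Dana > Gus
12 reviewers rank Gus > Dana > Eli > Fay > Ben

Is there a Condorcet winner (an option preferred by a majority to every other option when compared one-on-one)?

Head-to-head results (33 voters total):
Gus vs Dana: Dana wins 21–12.
Gus vs Eli: Gus wins 22–11.
Gus vs Ben: Gus wins 22–11.
Gus vs Fay: Fay wins 21–12.
Dana vs Eli: Dana wins 22–11.
Dana vs Ben: Dana wins 22–11.
Dana vs Fay: Fay wins 21–12.
Eli vs Ben: Eli wins 33–0.
Eli vs Fay: Eli wins 23–10.
Ben vs Fay: Fay wins 22–11.
No candidate beats all others: Gus beats Eli beats Fay beats Gus, a majority cycle.

No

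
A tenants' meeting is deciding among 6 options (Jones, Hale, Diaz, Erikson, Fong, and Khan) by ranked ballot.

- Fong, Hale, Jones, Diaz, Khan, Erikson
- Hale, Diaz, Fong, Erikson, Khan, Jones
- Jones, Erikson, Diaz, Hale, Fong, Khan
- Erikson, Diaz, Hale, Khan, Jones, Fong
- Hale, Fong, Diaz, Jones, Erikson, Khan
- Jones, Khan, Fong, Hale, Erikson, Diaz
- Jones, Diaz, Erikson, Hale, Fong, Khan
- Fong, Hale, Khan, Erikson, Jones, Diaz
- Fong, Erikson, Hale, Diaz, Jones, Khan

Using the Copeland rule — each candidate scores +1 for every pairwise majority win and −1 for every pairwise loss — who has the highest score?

Pairwise results:
  Jones vs Hale: Hale wins 6–3.
  Jones vs Diaz: Jones wins 5–4.
  Jones vs Erikson: Jones wins 5–4.
  Jones vs Fong: Fong wins 5–4.
  Jones vs Khan: Jones wins 6–3.
  Hale vs Diaz: Hale wins 6–3.
  Hale vs Erikson: Hale wins 5–4.
  Hale vs Fong: Hale wins 5–4.
  Hale vs Khan: Hale wins 8–1.
  Diaz vs Erikson: Erikson wins 5–4.
  Diaz vs Fong: Fong wins 5–4.
  Diaz vs Khan: Diaz wins 7–2.
  Erikson vs Fong: Fong wins 6–3.
  Erikson vs Khan: Erikson wins 6–3.
  Fong vs Khan: Fong wins 7–2.
Copeland scores (wins − losses):
  Jones: 3 − 2 = 1
  Hale: 5 − 0 = 5
  Diaz: 1 − 4 = -3
  Erikson: 2 − 3 = -1
  Fong: 4 − 1 = 3
  Khan: 0 − 5 = -5
Hale has the best Copeland score.

Hale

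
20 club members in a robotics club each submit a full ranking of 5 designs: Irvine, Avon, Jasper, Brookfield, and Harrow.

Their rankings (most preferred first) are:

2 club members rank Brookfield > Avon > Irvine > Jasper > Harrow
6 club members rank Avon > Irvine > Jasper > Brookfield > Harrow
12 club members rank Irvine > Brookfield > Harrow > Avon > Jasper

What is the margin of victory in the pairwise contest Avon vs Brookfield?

8

Ballots ranking Avon above Brookfield: 6.
Ballots ranking Brookfield above Avon: 2+12 = 14.
Brookfield wins 14–6, a margin of 8.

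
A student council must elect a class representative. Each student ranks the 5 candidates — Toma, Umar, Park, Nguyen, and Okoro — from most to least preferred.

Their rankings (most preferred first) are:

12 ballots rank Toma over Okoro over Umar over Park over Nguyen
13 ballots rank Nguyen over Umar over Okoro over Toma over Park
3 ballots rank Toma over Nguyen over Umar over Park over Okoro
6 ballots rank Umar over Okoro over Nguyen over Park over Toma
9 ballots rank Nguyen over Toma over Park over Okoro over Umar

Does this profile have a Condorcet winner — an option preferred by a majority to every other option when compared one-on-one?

Head-to-head results (43 voters total):
Toma vs Umar: Toma wins 24–19.
Toma vs Park: Toma wins 37–6.
Toma vs Nguyen: Nguyen wins 28–15.
Toma vs Okoro: Toma wins 24–19.
Umar vs Park: Umar wins 34–9.
Umar vs Nguyen: Nguyen wins 25–18.
Umar vs Okoro: Umar wins 22–21.
Park vs Nguyen: Nguyen wins 31–12.
Park vs Okoro: Okoro wins 31–12.
Nguyen vs Okoro: Nguyen wins 25–18.
Nguyen beats each rival — Toma (28–15), Umar (25–18), Park (31–12), Okoro (25–18) — so Nguyen is the Condorcet winner.

Yes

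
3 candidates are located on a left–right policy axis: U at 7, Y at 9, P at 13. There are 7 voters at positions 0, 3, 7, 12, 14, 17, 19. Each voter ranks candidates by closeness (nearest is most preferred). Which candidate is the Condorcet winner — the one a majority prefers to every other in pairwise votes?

With single-peaked preferences on a line, the Condorcet winner is the candidate closest to the median voter.
The median voter (position 12) is closest to P at 13.
Check: P vs U — voters closer to P: 4 of 7.

P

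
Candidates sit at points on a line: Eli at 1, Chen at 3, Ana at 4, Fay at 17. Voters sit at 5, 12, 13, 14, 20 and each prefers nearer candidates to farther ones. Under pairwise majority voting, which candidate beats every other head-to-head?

Fay

With single-peaked preferences on a line, the Condorcet winner is the candidate closest to the median voter.
The median voter (position 13) is closest to Fay at 17.
Check: Fay vs Chen — voters closer to Fay: 4 of 5.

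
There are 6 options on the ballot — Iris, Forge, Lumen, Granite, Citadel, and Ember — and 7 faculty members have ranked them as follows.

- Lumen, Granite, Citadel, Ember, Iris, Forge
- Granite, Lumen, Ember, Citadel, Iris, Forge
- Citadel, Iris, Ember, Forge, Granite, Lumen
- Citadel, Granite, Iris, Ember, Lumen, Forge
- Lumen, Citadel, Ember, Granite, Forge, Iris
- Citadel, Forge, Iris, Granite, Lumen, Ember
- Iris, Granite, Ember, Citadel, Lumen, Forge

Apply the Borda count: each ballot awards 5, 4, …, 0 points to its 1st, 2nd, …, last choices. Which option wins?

Citadel

Borda scores:
  Iris: 1 + 1 + 4 + 3 + 0 + 3 + 5 = 17
  Forge: 0 + 0 + 2 + 0 + 1 + 4 + 0 = 7
  Lumen: 5 + 4 + 0 + 1 + 5 + 1 + 1 = 17
  Granite: 4 + 5 + 1 + 4 + 2 + 2 + 4 = 22
  Citadel: 3 + 2 + 5 + 5 + 4 + 5 + 2 = 26
  Ember: 2 + 3 + 3 + 2 + 3 + 0 + 3 = 16
Citadel has the highest total.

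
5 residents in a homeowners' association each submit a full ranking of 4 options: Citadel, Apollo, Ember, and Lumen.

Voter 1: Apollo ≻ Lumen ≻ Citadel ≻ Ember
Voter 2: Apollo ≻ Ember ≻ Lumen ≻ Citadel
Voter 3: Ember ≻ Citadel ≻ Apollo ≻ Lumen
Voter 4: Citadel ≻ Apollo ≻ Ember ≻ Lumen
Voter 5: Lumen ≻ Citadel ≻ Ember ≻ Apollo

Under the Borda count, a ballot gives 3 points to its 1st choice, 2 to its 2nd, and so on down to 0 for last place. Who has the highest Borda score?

Apollo

Borda scores:
  Citadel: 1 + 0 + 2 + 3 + 2 = 8
  Apollo: 3 + 3 + 1 + 2 + 0 = 9
  Ember: 0 + 2 + 3 + 1 + 1 = 7
  Lumen: 2 + 1 + 0 + 0 + 3 = 6
Apollo has the highest total.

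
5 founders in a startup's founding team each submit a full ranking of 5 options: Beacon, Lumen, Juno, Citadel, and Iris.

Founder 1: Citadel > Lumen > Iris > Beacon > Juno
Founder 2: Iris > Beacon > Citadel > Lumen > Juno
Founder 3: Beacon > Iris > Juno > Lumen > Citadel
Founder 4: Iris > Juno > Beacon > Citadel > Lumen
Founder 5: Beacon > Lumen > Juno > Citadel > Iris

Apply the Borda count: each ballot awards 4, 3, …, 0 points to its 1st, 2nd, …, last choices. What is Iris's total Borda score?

13

Borda scores:
  Beacon: 1 + 3 + 4 + 2 + 4 = 14
  Lumen: 3 + 1 + 1 + 0 + 3 = 8
  Juno: 0 + 0 + 2 + 3 + 2 = 7
  Citadel: 4 + 2 + 0 + 1 + 1 = 8
  Iris: 2 + 4 + 3 + 4 + 0 = 13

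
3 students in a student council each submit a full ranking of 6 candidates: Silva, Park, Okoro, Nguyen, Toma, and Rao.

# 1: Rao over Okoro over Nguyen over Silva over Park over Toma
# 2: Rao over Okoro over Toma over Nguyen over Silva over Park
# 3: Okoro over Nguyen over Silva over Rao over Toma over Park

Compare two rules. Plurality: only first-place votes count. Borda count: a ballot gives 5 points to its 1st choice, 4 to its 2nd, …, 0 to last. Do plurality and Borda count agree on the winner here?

No

Plurality first-place counts: Silva 0, Park 0, Okoro 1, Nguyen 0, Toma 0, Rao 2 → Rao.
Borda totals: Silva 6, Park 1, Okoro 13, Nguyen 9, Toma 4, Rao 12 → Okoro.
The two rules disagree: plurality picks Rao, Borda picks Okoro.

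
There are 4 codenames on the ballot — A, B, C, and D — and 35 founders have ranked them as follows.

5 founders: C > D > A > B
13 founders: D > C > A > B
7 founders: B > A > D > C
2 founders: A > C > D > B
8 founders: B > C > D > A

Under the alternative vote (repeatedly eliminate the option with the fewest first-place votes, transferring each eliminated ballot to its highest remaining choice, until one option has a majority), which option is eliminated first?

Round 1: B 15, D 13, C 5, A 2. A has the fewest and is eliminated.
Round 2: B 15, D 13, C 7. C has the fewest and is eliminated.
Round 3: D 20, B 15. D has a majority.

A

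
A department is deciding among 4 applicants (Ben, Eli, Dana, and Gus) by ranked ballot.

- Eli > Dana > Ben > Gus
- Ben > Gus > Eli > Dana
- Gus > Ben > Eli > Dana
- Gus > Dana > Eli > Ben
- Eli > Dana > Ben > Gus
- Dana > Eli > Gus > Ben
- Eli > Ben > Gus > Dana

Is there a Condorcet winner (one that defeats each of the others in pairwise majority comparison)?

Yes

Head-to-head results (7 voters total):
Ben vs Eli: Eli wins 5–2.
Ben vs Dana: Dana wins 4–3.
Ben vs Gus: Ben wins 4–3.
Eli vs Dana: Eli wins 5–2.
Eli vs Gus: Eli wins 4–3.
Dana vs Gus: Gus wins 4–3.
Eli beats each rival — Ben (5–2), Dana (5–2), Gus (4–3) — so Eli is the Condorcet winner.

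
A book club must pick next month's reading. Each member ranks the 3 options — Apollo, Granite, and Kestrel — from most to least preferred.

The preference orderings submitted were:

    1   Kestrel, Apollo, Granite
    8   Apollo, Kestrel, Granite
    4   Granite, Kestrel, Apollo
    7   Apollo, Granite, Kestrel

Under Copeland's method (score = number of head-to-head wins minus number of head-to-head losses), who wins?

Apollo

Pairwise results:
  Apollo vs Granite: Apollo wins 16–4.
  Apollo vs Kestrel: Apollo wins 15–5.
  Granite vs Kestrel: Granite wins 11–9.
Copeland scores (wins − losses):
  Apollo: 2 − 0 = 2
  Granite: 1 − 1 = 0
  Kestrel: 0 − 2 = -2
Apollo has the best Copeland score.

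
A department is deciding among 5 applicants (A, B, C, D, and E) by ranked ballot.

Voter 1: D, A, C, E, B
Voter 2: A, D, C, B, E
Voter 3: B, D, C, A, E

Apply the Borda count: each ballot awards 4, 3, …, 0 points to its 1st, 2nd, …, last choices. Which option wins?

Borda scores:
  A: 3 + 4 + 1 = 8
  B: 0 + 1 + 4 = 5
  C: 2 + 2 + 2 = 6
  D: 4 + 3 + 3 = 10
  E: 1 + 0 + 0 = 1
D has the highest total.

D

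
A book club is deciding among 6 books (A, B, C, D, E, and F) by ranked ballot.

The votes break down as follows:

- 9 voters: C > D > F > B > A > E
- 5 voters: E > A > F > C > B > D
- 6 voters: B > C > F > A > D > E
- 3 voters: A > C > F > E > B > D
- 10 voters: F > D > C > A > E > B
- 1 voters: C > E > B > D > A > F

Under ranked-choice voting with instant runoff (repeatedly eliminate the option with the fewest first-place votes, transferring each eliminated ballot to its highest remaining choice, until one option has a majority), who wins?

Round 1: C 10, F 10, B 6, E 5, A 3, D 0. D has the fewest and is eliminated.
Round 2: C 10, F 10, B 6, E 5, A 3. A has the fewest and is eliminated.
Round 3: C 13, F 10, B 6, E 5. E has the fewest and is eliminated.
Round 4: F 15, C 13, B 6. B has the fewest and is eliminated.
Round 5: C 19, F 15. C has a majority.

C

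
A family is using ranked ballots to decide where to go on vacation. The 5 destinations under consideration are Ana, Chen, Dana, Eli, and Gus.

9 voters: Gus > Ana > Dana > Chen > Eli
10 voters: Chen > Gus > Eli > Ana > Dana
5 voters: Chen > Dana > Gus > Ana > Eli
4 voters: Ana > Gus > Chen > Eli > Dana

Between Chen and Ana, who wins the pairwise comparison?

Chen

Ballots ranking Chen above Ana: 10+5 = 15.
Ballots ranking Ana above Chen: 9+4 = 13.
Chen wins the head-to-head, 15–13.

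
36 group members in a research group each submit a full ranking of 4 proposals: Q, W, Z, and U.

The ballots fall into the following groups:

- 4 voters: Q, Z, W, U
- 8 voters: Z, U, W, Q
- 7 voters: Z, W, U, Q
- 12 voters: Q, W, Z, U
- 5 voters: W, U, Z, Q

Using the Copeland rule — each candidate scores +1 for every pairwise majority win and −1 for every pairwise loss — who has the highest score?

Z

Pairwise results:
  Q vs W: W wins 20–16.
  Q vs Z: Z wins 20–16.
  Q vs U: U wins 20–16.
  W vs Z: Z wins 19–17.
  W vs U: W wins 28–8.
  Z vs U: Z wins 31–5.
Copeland scores (wins − losses):
  Q: 0 − 3 = -3
  W: 2 − 1 = 1
  Z: 3 − 0 = 3
  U: 1 − 2 = -1
Z has the best Copeland score.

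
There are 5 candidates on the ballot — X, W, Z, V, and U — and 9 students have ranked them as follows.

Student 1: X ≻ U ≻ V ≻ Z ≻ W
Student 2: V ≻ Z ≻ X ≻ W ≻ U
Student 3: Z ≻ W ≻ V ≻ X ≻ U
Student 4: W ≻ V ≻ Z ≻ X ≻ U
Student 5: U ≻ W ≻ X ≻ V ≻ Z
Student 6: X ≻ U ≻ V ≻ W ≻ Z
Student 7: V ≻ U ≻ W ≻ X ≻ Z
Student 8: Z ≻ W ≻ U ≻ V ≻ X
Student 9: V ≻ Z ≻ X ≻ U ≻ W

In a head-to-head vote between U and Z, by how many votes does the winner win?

Ballots ranking U above Z: 4.
Ballots ranking Z above U: 5.
Z wins 5–4, a margin of 1.

1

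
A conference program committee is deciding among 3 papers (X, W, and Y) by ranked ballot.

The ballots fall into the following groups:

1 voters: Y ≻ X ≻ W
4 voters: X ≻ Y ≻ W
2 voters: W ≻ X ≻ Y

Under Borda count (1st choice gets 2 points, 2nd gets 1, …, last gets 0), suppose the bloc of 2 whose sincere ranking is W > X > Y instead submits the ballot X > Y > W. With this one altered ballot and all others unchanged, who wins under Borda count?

X

Borda totals with the altered ballot: X 13, W 0, Y 8.
The winner is unchanged: still X.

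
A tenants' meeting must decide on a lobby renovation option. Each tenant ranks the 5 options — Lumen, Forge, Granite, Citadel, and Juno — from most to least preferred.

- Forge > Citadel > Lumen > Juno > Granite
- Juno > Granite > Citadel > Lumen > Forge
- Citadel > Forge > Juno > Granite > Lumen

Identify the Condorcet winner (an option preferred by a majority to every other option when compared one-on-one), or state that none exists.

Head-to-head results (3 voters total):
Lumen vs Forge: Forge wins 2–1.
Lumen vs Granite: Granite wins 2–1.
Lumen vs Citadel: Citadel wins 3–0.
Lumen vs Juno: Juno wins 2–1.
Forge vs Granite: Forge wins 2–1.
Forge vs Citadel: Citadel wins 2–1.
Forge vs Juno: Forge wins 2–1.
Granite vs Citadel: Citadel wins 2–1.
Granite vs Juno: Juno wins 3–0.
Citadel vs Juno: Citadel wins 2–1.
Citadel beats each rival — Lumen (3–0), Forge (2–1), Granite (2–1), Juno (2–1) — so Citadel is the Condorcet winner.

Citadel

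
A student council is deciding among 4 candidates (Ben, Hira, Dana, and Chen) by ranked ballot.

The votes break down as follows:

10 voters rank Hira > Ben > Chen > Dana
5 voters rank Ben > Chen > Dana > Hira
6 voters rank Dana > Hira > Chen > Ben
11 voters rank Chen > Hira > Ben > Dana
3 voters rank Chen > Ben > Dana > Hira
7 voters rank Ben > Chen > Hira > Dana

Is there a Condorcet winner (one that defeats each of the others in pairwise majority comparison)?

Head-to-head results (42 voters total):
Ben vs Hira: Hira wins 27–15.
Ben vs Dana: Ben wins 36–6.
Ben vs Chen: Ben wins 22–20.
Hira vs Dana: Hira wins 28–14.
Hira vs Chen: Chen wins 26–16.
Dana vs Chen: Chen wins 36–6.
No candidate beats all others: Ben beats Chen beats Hira beats Ben, a majority cycle.

No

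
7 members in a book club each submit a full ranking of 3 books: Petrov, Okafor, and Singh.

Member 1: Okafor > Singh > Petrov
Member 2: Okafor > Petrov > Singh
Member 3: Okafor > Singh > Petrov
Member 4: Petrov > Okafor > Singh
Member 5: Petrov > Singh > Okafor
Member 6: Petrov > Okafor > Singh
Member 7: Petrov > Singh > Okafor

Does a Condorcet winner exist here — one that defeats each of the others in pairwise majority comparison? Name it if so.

Petrov

Head-to-head results (7 voters total):
Petrov vs Okafor: Petrov wins 4–3.
Petrov vs Singh: Petrov wins 5–2.
Okafor vs Singh: Okafor wins 5–2.
Petrov beats each rival — Okafor (4–3), Singh (5–2) — so Petrov is the Condorcet winner.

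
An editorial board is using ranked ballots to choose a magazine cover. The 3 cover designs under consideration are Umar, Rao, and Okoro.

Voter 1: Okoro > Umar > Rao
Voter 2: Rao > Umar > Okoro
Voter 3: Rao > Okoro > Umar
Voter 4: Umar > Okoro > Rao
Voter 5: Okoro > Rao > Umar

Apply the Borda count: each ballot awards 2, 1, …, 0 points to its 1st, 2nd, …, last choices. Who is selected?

Okoro

Borda scores:
  Umar: 1 + 1 + 0 + 2 + 0 = 4
  Rao: 0 + 2 + 2 + 0 + 1 = 5
  Okoro: 2 + 0 + 1 + 1 + 2 = 6
Okoro has the highest total.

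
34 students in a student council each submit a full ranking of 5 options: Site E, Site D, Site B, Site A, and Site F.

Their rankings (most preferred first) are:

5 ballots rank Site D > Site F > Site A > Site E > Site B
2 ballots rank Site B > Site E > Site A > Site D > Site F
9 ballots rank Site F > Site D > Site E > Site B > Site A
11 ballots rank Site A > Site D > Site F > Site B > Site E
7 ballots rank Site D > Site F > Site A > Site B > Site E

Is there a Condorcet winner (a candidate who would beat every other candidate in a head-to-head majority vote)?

Head-to-head results (34 voters total):
Site E vs Site D: Site D wins 32–2.
Site E vs Site B: Site B wins 20–14.
Site E vs Site A: Site A wins 23–11.
Site E vs Site F: Site F wins 32–2.
Site D vs Site B: Site D wins 32–2.
Site D vs Site A: Site D wins 21–13.
Site D vs Site F: Site D wins 25–9.
Site B vs Site A: Site A wins 23–11.
Site B vs Site F: Site F wins 32–2.
Site A vs Site F: Site F wins 21–13.
Site D beats each rival — Site E (32–2), Site B (32–2), Site A (21–13), Site F (25–9) — so Site D is the Condorcet winner.

Yes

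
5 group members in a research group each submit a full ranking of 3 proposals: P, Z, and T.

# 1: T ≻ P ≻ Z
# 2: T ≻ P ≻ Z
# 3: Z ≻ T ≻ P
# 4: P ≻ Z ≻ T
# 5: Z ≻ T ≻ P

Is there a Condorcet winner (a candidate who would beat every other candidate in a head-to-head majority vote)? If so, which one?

There is no Condorcet winner

Head-to-head results (5 voters total):
P vs Z: P wins 3–2.
P vs T: T wins 4–1.
Z vs T: Z wins 3–2.
No candidate beats all others: P beats Z beats T beats P, a majority cycle.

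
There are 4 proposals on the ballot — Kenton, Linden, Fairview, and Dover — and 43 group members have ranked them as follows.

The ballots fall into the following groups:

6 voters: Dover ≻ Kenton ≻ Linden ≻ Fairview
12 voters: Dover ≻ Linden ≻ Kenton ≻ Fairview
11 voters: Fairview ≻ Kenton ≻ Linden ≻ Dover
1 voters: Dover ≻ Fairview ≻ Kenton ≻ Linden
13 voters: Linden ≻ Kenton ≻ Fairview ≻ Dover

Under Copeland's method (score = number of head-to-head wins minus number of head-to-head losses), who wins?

Pairwise results:
  Kenton vs Linden: Linden wins 25–18.
  Kenton vs Fairview: Kenton wins 31–12.
  Kenton vs Dover: Kenton wins 24–19.
  Linden vs Fairview: Linden wins 31–12.
  Linden vs Dover: Linden wins 24–19.
  Fairview vs Dover: Fairview wins 24–19.
Copeland scores (wins − losses):
  Kenton: 2 − 1 = 1
  Linden: 3 − 0 = 3
  Fairview: 1 − 2 = -1
  Dover: 0 − 3 = -3
Linden has the best Copeland score.

Linden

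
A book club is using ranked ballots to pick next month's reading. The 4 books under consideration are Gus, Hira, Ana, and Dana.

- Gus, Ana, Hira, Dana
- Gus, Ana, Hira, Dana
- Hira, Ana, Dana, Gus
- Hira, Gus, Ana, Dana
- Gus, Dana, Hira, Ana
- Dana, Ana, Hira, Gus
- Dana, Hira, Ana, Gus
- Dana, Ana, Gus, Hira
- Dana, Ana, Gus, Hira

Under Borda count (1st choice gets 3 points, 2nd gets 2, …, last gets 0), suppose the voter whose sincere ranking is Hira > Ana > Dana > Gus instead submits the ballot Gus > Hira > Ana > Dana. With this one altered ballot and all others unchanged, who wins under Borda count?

Borda totals with the altered ballot: Gus 16, Hira 11, Ana 13, Dana 14.
The switch changes the winner from Dana to Gus.

Gus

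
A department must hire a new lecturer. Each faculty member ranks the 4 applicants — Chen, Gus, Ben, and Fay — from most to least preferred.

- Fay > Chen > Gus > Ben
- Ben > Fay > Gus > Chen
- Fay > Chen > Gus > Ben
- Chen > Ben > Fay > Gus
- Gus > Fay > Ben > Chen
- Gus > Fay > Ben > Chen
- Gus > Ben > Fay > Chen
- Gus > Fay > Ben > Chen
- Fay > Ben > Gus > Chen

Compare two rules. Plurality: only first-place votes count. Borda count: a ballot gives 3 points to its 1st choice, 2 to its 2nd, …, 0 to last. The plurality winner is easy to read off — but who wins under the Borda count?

Fay

Plurality first-place counts: Chen 1, Gus 4, Ben 1, Fay 3 → Gus.
Borda totals: Chen 7, Gus 16, Ben 12, Fay 19 → Fay.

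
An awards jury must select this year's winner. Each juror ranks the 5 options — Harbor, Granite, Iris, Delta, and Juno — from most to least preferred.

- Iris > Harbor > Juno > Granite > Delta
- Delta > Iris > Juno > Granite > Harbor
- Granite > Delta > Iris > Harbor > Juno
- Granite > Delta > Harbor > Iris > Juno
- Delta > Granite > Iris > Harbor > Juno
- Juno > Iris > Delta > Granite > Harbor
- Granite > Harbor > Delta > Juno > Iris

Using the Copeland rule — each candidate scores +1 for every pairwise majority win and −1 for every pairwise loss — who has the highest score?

Pairwise results:
  Harbor vs Granite: Granite wins 6–1.
  Harbor vs Iris: Iris wins 5–2.
  Harbor vs Delta: Delta wins 5–2.
  Harbor vs Juno: Harbor wins 5–2.
  Granite vs Iris: Granite wins 4–3.
  Granite vs Delta: Granite wins 4–3.
  Granite vs Juno: Granite wins 4–3.
  Iris vs Delta: Delta wins 5–2.
  Iris vs Juno: Iris wins 5–2.
  Delta vs Juno: Delta wins 5–2.
Copeland scores (wins − losses):
  Harbor: 1 − 3 = -2
  Granite: 4 − 0 = 4
  Iris: 2 − 2 = 0
  Delta: 3 − 1 = 2
  Juno: 0 − 4 = -4
Granite has the best Copeland score.

Granite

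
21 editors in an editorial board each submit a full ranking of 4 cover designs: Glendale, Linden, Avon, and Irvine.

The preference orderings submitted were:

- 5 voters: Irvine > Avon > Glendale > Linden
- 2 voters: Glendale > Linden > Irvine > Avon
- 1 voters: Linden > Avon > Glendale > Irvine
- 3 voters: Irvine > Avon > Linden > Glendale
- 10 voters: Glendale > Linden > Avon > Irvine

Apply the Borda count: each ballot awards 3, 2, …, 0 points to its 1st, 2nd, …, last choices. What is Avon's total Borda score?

Borda scores:
  Glendale: 5·1 + 2·3 + 1 + 3·0 + 10·3 = 42
  Linden: 5·0 + 2·2 + 3 + 3·1 + 10·2 = 30
  Avon: 5·2 + 2·0 + 2 + 3·2 + 10·1 = 28
  Irvine: 5·3 + 2·1 + 0 + 3·3 + 10·0 = 26

28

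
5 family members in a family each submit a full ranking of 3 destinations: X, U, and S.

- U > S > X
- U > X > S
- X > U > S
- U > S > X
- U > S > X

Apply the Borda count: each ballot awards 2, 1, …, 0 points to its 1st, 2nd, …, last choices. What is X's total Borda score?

Borda scores:
  X: 0 + 1 + 2 + 0 + 0 = 3
  U: 2 + 2 + 1 + 2 + 2 = 9
  S: 1 + 0 + 0 + 1 + 1 = 3

3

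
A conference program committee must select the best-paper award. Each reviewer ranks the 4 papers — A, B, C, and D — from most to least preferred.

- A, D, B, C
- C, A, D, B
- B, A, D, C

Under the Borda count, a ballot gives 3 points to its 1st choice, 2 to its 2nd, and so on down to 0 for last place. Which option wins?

Borda scores:
  A: 3 + 2 + 2 = 7
  B: 1 + 0 + 3 = 4
  C: 0 + 3 + 0 = 3
  D: 2 + 1 + 1 = 4
A has the highest total.

A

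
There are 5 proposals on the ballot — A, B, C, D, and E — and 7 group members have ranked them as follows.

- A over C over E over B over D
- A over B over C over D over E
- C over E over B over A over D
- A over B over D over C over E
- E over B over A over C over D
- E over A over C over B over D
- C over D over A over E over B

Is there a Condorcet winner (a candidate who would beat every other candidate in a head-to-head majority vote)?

Yes

Head-to-head results (7 voters total):
A vs B: A wins 5–2.
A vs C: A wins 5–2.
A vs D: A wins 6–1.
A vs E: A wins 4–3.
B vs C: C wins 4–3.
B vs D: B wins 6–1.
B vs E: E wins 5–2.
C vs D: C wins 6–1.
C vs E: C wins 5–2.
D vs E: E wins 4–3.
A beats each rival — B (5–2), C (5–2), D (6–1), E (4–3) — so A is the Condorcet winner.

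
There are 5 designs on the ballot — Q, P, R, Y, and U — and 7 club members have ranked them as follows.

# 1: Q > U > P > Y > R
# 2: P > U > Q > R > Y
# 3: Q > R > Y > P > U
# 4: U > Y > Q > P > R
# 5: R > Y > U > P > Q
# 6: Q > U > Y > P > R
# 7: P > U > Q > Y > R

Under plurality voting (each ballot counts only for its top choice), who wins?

Q

First-place vote totals:
  Q: 3
  P: 2
  R: 1
  Y: 0
  U: 1
Q has the most first-place votes.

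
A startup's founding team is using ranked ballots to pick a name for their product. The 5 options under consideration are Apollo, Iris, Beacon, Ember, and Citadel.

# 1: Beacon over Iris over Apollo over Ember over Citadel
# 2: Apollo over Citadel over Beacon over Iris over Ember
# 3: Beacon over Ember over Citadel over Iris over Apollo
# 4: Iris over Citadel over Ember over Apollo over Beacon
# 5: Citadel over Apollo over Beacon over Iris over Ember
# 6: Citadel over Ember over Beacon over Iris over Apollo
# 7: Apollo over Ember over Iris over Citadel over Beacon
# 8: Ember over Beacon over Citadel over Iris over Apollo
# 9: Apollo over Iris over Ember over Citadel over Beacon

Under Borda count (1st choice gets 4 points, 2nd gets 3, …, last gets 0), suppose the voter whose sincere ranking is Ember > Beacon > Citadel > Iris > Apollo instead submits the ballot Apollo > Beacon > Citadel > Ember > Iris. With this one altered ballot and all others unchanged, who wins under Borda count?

Apollo

Borda totals with the altered ballot: Apollo 22, Iris 16, Beacon 17, Ember 15, Citadel 20.
The switch changes the winner from Citadel to Apollo.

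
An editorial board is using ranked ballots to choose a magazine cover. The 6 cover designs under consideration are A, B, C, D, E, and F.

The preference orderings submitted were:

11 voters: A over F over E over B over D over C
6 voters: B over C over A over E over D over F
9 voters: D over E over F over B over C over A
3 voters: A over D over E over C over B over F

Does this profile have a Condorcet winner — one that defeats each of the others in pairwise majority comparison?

Head-to-head results (29 voters total):
A vs B: B wins 15–14.
A vs C: C wins 15–14.
A vs D: A wins 20–9.
A vs E: A wins 20–9.
A vs F: A wins 20–9.
B vs C: B wins 26–3.
B vs D: B wins 17–12.
B vs E: E wins 23–6.
B vs F: F wins 20–9.
C vs D: D wins 23–6.
C vs E: E wins 23–6.
C vs F: F wins 20–9.
D vs E: E wins 17–12.
D vs F: D wins 18–11.
E vs F: E wins 18–11.
No candidate beats all others: A beats E beats B beats A, a majority cycle.

No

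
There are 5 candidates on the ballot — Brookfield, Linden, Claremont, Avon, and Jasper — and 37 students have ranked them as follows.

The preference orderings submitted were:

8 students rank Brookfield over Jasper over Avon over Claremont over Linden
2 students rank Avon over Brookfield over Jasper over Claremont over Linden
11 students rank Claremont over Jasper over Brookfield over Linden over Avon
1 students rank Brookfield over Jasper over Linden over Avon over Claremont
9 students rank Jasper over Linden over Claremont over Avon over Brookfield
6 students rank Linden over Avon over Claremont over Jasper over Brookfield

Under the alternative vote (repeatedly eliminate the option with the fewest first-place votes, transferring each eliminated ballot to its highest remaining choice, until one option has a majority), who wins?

Claremont

Round 1: Claremont 11, Brookfield 9, Jasper 9, Linden 6, Avon 2. Avon has the fewest and is eliminated.
Round 2: Brookfield 11, Claremont 11, Jasper 9, Linden 6. Linden has the fewest and is eliminated.
Round 3: Claremont 17, Brookfield 11, Jasper 9. Jasper has the fewest and is eliminated.
Round 4: Claremont 26, Brookfield 11. Claremont has a majority.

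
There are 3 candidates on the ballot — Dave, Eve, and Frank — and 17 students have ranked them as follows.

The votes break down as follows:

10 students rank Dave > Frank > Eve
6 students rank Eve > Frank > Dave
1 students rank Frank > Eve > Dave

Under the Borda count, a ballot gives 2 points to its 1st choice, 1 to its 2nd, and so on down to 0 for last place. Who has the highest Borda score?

Borda scores:
  Dave: 10·2 + 6·0 + 0 = 20
  Eve: 10·0 + 6·2 + 1 = 13
  Frank: 10·1 + 6·1 + 2 = 18
Dave has the highest total.

Dave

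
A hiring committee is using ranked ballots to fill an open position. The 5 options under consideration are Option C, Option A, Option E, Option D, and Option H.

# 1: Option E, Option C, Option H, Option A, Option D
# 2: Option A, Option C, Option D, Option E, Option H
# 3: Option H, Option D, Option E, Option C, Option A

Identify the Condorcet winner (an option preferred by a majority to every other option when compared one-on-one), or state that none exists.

No Condorcet winner

Head-to-head results (3 voters total):
Option C vs Option A: Option C wins 2–1.
Option C vs Option E: Option E wins 2–1.
Option C vs Option D: Option C wins 2–1.
Option C vs Option H: Option C wins 2–1.
Option A vs Option E: Option E wins 2–1.
Option A vs Option D: Option A wins 2–1.
Option A vs Option H: Option H wins 2–1.
Option E vs Option D: Option D wins 2–1.
Option E vs Option H: Option E wins 2–1.
Option D vs Option H: Option H wins 2–1.
No candidate beats all others: Option C beats Option D beats Option E beats Option C, a majority cycle.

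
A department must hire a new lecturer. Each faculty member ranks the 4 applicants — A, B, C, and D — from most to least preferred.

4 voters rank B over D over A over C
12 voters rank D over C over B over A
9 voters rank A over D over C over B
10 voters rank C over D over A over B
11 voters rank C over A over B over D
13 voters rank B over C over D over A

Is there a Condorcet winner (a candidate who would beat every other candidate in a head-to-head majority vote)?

Head-to-head results (59 voters total):
A vs B: A wins 30–29.
A vs C: C wins 46–13.
A vs D: D wins 39–20.
B vs C: C wins 42–17.
B vs D: D wins 31–28.
C vs D: C wins 34–25.
C beats each rival — A (46–13), B (42–17), D (34–25) — so C is the Condorcet winner.

Yes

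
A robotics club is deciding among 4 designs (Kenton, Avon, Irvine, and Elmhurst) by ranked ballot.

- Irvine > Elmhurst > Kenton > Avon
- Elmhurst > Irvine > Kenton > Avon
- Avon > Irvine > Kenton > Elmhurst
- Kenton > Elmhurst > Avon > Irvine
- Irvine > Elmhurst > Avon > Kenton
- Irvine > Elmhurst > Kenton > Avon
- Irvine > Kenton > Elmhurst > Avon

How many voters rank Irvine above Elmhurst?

5

Ballots ranking Irvine above Elmhurst: 5.
Ballots ranking Elmhurst above Irvine: 2.
So 5 of 7 voters prefer Irvine to Elmhurst.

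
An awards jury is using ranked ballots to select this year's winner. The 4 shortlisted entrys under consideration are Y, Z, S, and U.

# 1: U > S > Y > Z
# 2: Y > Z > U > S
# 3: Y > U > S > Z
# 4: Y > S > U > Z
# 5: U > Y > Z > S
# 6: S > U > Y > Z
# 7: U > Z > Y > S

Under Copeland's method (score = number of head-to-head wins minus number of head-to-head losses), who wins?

Pairwise results:
  Y vs Z: Y wins 6–1.
  Y vs S: Y wins 5–2.
  Y vs U: U wins 4–3.
  Z vs S: S wins 4–3.
  Z vs U: U wins 6–1.
  S vs U: U wins 5–2.
Copeland scores (wins − losses):
  Y: 2 − 1 = 1
  Z: 0 − 3 = -3
  S: 1 − 2 = -1
  U: 3 − 0 = 3
U has the best Copeland score.

U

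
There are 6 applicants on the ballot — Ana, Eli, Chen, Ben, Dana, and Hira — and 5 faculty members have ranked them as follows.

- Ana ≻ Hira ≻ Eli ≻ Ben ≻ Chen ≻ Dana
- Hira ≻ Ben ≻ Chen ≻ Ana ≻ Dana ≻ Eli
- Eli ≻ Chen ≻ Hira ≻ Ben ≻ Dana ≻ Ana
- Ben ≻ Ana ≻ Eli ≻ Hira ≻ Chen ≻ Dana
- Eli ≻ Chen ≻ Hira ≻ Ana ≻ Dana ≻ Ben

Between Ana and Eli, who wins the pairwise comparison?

Ana

Ballots ranking Ana above Eli: 3.
Ballots ranking Eli above Ana: 2.
Ana wins the head-to-head, 3–2.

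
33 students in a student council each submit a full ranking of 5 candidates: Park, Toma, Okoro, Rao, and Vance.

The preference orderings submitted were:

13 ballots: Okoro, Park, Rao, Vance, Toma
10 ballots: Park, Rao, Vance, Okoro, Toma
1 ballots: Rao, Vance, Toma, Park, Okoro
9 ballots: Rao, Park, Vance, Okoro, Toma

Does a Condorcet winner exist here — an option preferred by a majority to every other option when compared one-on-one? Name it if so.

Head-to-head results (33 voters total):
Park vs Toma: Park wins 32–1.
Park vs Okoro: Park wins 20–13.
Park vs Rao: Park wins 23–10.
Park vs Vance: Park wins 32–1.
Toma vs Okoro: Okoro wins 32–1.
Toma vs Rao: Rao wins 33–0.
Toma vs Vance: Vance wins 33–0.
Okoro vs Rao: Rao wins 20–13.
Okoro vs Vance: Vance wins 20–13.
Rao vs Vance: Rao wins 33–0.
Park beats each rival — Toma (32–1), Okoro (20–13), Rao (23–10), Vance (32–1) — so Park is the Condorcet winner.

Park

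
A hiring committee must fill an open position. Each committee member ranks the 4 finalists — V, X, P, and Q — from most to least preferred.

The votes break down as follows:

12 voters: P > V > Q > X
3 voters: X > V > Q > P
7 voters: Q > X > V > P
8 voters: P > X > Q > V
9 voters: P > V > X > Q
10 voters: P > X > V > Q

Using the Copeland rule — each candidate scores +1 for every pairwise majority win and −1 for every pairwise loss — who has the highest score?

Pairwise results:
  V vs X: X wins 28–21.
  V vs P: P wins 39–10.
  V vs Q: V wins 34–15.
  X vs P: P wins 39–10.
  X vs Q: X wins 30–19.
  P vs Q: P wins 39–10.
Copeland scores (wins − losses):
  V: 1 − 2 = -1
  X: 2 − 1 = 1
  P: 3 − 0 = 3
  Q: 0 − 3 = -3
P has the best Copeland score.

P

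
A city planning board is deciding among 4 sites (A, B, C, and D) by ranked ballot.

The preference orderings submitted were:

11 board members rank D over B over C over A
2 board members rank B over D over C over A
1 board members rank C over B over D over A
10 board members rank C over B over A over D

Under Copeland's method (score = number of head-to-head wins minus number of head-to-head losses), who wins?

Pairwise results:
  A vs B: B wins 24–0.
  A vs C: C wins 24–0.
  A vs D: D wins 14–10.
  B vs C: B wins 13–11.
  B vs D: B wins 13–11.
  C vs D: D wins 13–11.
Copeland scores (wins − losses):
  A: 0 − 3 = -3
  B: 3 − 0 = 3
  C: 1 − 2 = -1
  D: 2 − 1 = 1
B has the best Copeland score.

B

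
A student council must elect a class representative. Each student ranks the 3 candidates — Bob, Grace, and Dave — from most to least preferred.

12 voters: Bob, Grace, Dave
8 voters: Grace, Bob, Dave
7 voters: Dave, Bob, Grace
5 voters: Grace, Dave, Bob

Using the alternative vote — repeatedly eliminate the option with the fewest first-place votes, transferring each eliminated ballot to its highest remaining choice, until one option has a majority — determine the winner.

Bob

Round 1: Grace 13, Bob 12, Dave 7. Dave has the fewest and is eliminated.
Round 2: Bob 19, Grace 13. Bob has a majority.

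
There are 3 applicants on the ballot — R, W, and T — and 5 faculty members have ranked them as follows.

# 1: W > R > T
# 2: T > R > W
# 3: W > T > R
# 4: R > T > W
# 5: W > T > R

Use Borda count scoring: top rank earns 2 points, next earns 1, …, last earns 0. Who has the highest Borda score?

W

Borda scores:
  R: 1 + 1 + 0 + 2 + 0 = 4
  W: 2 + 0 + 2 + 0 + 2 = 6
  T: 0 + 2 + 1 + 1 + 1 = 5
W has the highest total.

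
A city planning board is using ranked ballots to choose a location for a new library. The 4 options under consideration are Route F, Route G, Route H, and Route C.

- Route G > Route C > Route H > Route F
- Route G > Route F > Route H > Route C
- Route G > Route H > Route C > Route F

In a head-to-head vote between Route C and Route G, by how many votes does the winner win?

Ballots ranking Route C above Route G: 0.
Ballots ranking Route G above Route C: 3.
Route G wins 3–0, a margin of 3.

3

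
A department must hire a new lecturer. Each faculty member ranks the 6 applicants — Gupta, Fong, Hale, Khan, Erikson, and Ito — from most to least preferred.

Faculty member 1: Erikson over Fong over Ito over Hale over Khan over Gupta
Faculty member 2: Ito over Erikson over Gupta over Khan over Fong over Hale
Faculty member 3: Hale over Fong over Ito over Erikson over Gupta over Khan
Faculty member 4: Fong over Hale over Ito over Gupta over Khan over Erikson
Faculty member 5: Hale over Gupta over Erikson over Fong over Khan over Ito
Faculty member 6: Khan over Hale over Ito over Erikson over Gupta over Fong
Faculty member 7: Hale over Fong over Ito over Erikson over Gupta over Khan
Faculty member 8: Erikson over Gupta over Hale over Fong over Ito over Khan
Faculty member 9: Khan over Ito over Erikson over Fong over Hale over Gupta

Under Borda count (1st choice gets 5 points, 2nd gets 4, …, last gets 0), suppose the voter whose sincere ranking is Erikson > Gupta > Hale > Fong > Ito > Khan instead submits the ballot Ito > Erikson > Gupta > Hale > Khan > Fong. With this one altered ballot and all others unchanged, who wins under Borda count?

Borda totals with the altered ballot: Gupta 15, Fong 22, Hale 28, Khan 16, Erikson 25, Ito 29.
The switch changes the winner from Hale to Ito.

Ito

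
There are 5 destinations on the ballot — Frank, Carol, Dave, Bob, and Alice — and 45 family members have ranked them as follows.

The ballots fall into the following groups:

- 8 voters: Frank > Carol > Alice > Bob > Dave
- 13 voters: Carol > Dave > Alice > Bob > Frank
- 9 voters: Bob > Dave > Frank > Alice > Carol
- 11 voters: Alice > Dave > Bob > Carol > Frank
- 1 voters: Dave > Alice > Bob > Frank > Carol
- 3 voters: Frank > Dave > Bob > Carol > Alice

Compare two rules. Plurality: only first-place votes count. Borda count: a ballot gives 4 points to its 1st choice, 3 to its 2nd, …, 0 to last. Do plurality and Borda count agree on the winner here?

Plurality first-place counts: Frank 11, Carol 13, Dave 1, Bob 9, Alice 11 → Carol.
Borda totals: Frank 63, Carol 90, Dave 112, Bob 87, Alice 98 → Dave.
The two rules disagree: plurality picks Carol, Borda picks Dave.

No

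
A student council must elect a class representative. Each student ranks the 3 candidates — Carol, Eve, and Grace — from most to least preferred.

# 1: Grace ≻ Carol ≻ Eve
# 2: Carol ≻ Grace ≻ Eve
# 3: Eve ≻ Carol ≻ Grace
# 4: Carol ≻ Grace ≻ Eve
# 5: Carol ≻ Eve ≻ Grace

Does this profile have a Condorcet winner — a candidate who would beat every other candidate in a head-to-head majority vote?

Yes

Head-to-head results (5 voters total):
Carol vs Eve: Carol wins 4–1.
Carol vs Grace: Carol wins 4–1.
Eve vs Grace: Grace wins 3–2.
Carol beats each rival — Eve (4–1), Grace (4–1) — so Carol is the Condorcet winner.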